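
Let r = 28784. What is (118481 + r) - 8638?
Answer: 138627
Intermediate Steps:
(118481 + r) - 8638 = (118481 + 28784) - 8638 = 147265 - 8638 = 138627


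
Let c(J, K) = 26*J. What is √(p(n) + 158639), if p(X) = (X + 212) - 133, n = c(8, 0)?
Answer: √158926 ≈ 398.66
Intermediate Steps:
n = 208 (n = 26*8 = 208)
p(X) = 79 + X (p(X) = (212 + X) - 133 = 79 + X)
√(p(n) + 158639) = √((79 + 208) + 158639) = √(287 + 158639) = √158926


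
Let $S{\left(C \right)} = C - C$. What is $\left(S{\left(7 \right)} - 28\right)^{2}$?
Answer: $784$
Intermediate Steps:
$S{\left(C \right)} = 0$
$\left(S{\left(7 \right)} - 28\right)^{2} = \left(0 - 28\right)^{2} = \left(-28\right)^{2} = 784$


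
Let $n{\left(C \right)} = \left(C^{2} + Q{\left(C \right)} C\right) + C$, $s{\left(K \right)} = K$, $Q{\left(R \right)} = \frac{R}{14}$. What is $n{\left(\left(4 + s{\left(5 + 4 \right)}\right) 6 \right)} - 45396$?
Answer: $- \frac{271596}{7} \approx -38799.0$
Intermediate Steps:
$Q{\left(R \right)} = \frac{R}{14}$ ($Q{\left(R \right)} = R \frac{1}{14} = \frac{R}{14}$)
$n{\left(C \right)} = C + \frac{15 C^{2}}{14}$ ($n{\left(C \right)} = \left(C^{2} + \frac{C}{14} C\right) + C = \left(C^{2} + \frac{C^{2}}{14}\right) + C = \frac{15 C^{2}}{14} + C = C + \frac{15 C^{2}}{14}$)
$n{\left(\left(4 + s{\left(5 + 4 \right)}\right) 6 \right)} - 45396 = \frac{\left(4 + \left(5 + 4\right)\right) 6 \left(14 + 15 \left(4 + \left(5 + 4\right)\right) 6\right)}{14} - 45396 = \frac{\left(4 + 9\right) 6 \left(14 + 15 \left(4 + 9\right) 6\right)}{14} - 45396 = \frac{13 \cdot 6 \left(14 + 15 \cdot 13 \cdot 6\right)}{14} - 45396 = \frac{1}{14} \cdot 78 \left(14 + 15 \cdot 78\right) - 45396 = \frac{1}{14} \cdot 78 \left(14 + 1170\right) - 45396 = \frac{1}{14} \cdot 78 \cdot 1184 - 45396 = \frac{46176}{7} - 45396 = - \frac{271596}{7}$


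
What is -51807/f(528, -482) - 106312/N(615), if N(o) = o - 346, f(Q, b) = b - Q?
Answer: -93439037/271690 ≈ -343.92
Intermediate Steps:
N(o) = -346 + o
-51807/f(528, -482) - 106312/N(615) = -51807/(-482 - 1*528) - 106312/(-346 + 615) = -51807/(-482 - 528) - 106312/269 = -51807/(-1010) - 106312*1/269 = -51807*(-1/1010) - 106312/269 = 51807/1010 - 106312/269 = -93439037/271690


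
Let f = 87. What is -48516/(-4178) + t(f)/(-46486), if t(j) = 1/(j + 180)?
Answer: 301084520507/25928170818 ≈ 11.612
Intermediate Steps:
t(j) = 1/(180 + j)
-48516/(-4178) + t(f)/(-46486) = -48516/(-4178) + 1/((180 + 87)*(-46486)) = -48516*(-1/4178) - 1/46486/267 = 24258/2089 + (1/267)*(-1/46486) = 24258/2089 - 1/12411762 = 301084520507/25928170818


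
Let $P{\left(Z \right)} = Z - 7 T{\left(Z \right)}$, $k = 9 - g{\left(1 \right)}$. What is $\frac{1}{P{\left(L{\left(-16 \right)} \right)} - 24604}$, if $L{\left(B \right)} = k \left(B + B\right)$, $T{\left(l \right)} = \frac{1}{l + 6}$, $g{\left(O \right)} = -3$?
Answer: $- \frac{54}{1349351} \approx -4.0019 \cdot 10^{-5}$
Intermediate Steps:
$T{\left(l \right)} = \frac{1}{6 + l}$
$k = 12$ ($k = 9 - -3 = 9 + 3 = 12$)
$L{\left(B \right)} = 24 B$ ($L{\left(B \right)} = 12 \left(B + B\right) = 12 \cdot 2 B = 24 B$)
$P{\left(Z \right)} = Z - \frac{7}{6 + Z}$
$\frac{1}{P{\left(L{\left(-16 \right)} \right)} - 24604} = \frac{1}{\frac{-7 + 24 \left(-16\right) \left(6 + 24 \left(-16\right)\right)}{6 + 24 \left(-16\right)} - 24604} = \frac{1}{\frac{-7 - 384 \left(6 - 384\right)}{6 - 384} - 24604} = \frac{1}{\frac{-7 - -145152}{-378} - 24604} = \frac{1}{- \frac{-7 + 145152}{378} - 24604} = \frac{1}{\left(- \frac{1}{378}\right) 145145 - 24604} = \frac{1}{- \frac{20735}{54} - 24604} = \frac{1}{- \frac{1349351}{54}} = - \frac{54}{1349351}$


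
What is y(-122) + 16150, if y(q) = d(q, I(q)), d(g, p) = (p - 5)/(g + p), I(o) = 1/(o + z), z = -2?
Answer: 27148219/1681 ≈ 16150.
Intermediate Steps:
I(o) = 1/(-2 + o) (I(o) = 1/(o - 2) = 1/(-2 + o))
d(g, p) = (-5 + p)/(g + p)
y(q) = (-5 + 1/(-2 + q))/(q + 1/(-2 + q))
y(-122) + 16150 = (11 - 5*(-122))/(1 - 122*(-2 - 122)) + 16150 = (11 + 610)/(1 - 122*(-124)) + 16150 = 621/(1 + 15128) + 16150 = 621/15129 + 16150 = (1/15129)*621 + 16150 = 69/1681 + 16150 = 27148219/1681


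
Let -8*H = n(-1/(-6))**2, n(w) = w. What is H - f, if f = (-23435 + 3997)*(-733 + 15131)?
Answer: 80602077311/288 ≈ 2.7987e+8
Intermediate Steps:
f = -279868324 (f = -19438*14398 = -279868324)
H = -1/288 (H = -(-1/(-6))**2/8 = -(-1*(-1/6))**2/8 = -(1/6)**2/8 = -1/8*1/36 = -1/288 ≈ -0.0034722)
H - f = -1/288 - 1*(-279868324) = -1/288 + 279868324 = 80602077311/288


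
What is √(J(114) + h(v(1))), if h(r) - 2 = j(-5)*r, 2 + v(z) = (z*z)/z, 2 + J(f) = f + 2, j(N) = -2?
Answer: √118 ≈ 10.863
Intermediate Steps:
J(f) = f (J(f) = -2 + (f + 2) = -2 + (2 + f) = f)
v(z) = -2 + z (v(z) = -2 + (z*z)/z = -2 + z²/z = -2 + z)
h(r) = 2 - 2*r
√(J(114) + h(v(1))) = √(114 + (2 - 2*(-2 + 1))) = √(114 + (2 - 2*(-1))) = √(114 + (2 + 2)) = √(114 + 4) = √118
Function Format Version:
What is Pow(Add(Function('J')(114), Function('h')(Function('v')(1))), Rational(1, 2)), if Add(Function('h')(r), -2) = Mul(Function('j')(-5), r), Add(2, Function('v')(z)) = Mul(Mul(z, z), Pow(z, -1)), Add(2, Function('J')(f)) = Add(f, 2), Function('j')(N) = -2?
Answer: Pow(118, Rational(1, 2)) ≈ 10.863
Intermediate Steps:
Function('J')(f) = f (Function('J')(f) = Add(-2, Add(f, 2)) = Add(-2, Add(2, f)) = f)
Function('v')(z) = Add(-2, z) (Function('v')(z) = Add(-2, Mul(Mul(z, z), Pow(z, -1))) = Add(-2, Mul(Pow(z, 2), Pow(z, -1))) = Add(-2, z))
Function('h')(r) = Add(2, Mul(-2, r))
Pow(Add(Function('J')(114), Function('h')(Function('v')(1))), Rational(1, 2)) = Pow(Add(114, Add(2, Mul(-2, Add(-2, 1)))), Rational(1, 2)) = Pow(Add(114, Add(2, Mul(-2, -1))), Rational(1, 2)) = Pow(Add(114, Add(2, 2)), Rational(1, 2)) = Pow(Add(114, 4), Rational(1, 2)) = Pow(118, Rational(1, 2))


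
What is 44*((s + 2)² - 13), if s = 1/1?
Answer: -176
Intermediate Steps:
s = 1
44*((s + 2)² - 13) = 44*((1 + 2)² - 13) = 44*(3² - 13) = 44*(9 - 13) = 44*(-4) = -176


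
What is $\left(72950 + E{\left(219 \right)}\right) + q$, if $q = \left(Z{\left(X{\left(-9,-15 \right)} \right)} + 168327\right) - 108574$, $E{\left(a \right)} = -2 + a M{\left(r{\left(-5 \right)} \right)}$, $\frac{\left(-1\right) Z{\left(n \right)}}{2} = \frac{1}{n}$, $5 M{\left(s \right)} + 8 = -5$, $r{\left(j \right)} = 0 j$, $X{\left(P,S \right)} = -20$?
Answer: $\frac{1321317}{10} \approx 1.3213 \cdot 10^{5}$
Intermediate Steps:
$r{\left(j \right)} = 0$
$M{\left(s \right)} = - \frac{13}{5}$ ($M{\left(s \right)} = - \frac{8}{5} + \frac{1}{5} \left(-5\right) = - \frac{8}{5} - 1 = - \frac{13}{5}$)
$Z{\left(n \right)} = - \frac{2}{n}$
$E{\left(a \right)} = -2 - \frac{13 a}{5}$ ($E{\left(a \right)} = -2 + a \left(- \frac{13}{5}\right) = -2 - \frac{13 a}{5}$)
$q = \frac{597531}{10}$ ($q = \left(- \frac{2}{-20} + 168327\right) - 108574 = \left(\left(-2\right) \left(- \frac{1}{20}\right) + 168327\right) - 108574 = \left(\frac{1}{10} + 168327\right) - 108574 = \frac{1683271}{10} - 108574 = \frac{597531}{10} \approx 59753.0$)
$\left(72950 + E{\left(219 \right)}\right) + q = \left(72950 - \frac{2857}{5}\right) + \frac{597531}{10} = \frac{361893}{5} + \frac{597531}{10} = \frac{1321317}{10}$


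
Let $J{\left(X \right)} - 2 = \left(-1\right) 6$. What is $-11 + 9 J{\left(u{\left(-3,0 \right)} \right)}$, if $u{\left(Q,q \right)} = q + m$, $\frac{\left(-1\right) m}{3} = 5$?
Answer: $-47$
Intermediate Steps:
$m = -15$ ($m = \left(-3\right) 5 = -15$)
$u{\left(Q,q \right)} = -15 + q$ ($u{\left(Q,q \right)} = q - 15 = -15 + q$)
$J{\left(X \right)} = -4$ ($J{\left(X \right)} = 2 - 6 = -4$)
$-11 + 9 J{\left(u{\left(-3,0 \right)} \right)} = -11 + 9 \left(-4\right) = -11 - 36 = -47$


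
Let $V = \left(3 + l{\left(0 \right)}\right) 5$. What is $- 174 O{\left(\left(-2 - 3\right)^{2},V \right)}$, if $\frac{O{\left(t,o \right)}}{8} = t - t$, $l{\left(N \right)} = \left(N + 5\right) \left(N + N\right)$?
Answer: $0$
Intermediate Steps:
$l{\left(N \right)} = 2 N \left(5 + N\right)$ ($l{\left(N \right)} = \left(5 + N\right) 2 N = 2 N \left(5 + N\right)$)
$V = 15$ ($V = \left(3 + 2 \cdot 0 \left(5 + 0\right)\right) 5 = \left(3 + 2 \cdot 0 \cdot 5\right) 5 = \left(3 + 0\right) 5 = 3 \cdot 5 = 15$)
$O{\left(t,o \right)} = 0$ ($O{\left(t,o \right)} = 8 \left(t - t\right) = 8 \cdot 0 = 0$)
$- 174 O{\left(\left(-2 - 3\right)^{2},V \right)} = \left(-174\right) 0 = 0$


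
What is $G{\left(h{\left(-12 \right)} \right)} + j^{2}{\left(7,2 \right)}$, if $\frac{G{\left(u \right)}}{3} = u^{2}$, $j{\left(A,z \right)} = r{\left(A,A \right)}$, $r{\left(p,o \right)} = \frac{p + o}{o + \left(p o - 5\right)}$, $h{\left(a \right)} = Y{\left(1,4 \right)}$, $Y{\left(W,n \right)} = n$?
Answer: $\frac{125044}{2601} \approx 48.075$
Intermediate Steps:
$h{\left(a \right)} = 4$
$r{\left(p,o \right)} = \frac{o + p}{-5 + o + o p}$ ($r{\left(p,o \right)} = \frac{o + p}{o + \left(o p - 5\right)} = \frac{o + p}{o + \left(-5 + o p\right)} = \frac{o + p}{-5 + o + o p}$)
$j{\left(A,z \right)} = \frac{2 A}{-5 + A + A^{2}}$ ($j{\left(A,z \right)} = \frac{A + A}{-5 + A + A A} = \frac{2 A}{-5 + A + A^{2}}$)
$G{\left(u \right)} = 3 u^{2}$
$G{\left(h{\left(-12 \right)} \right)} + j^{2}{\left(7,2 \right)} = 3 \cdot 4^{2} + \left(2 \cdot 7 \frac{1}{-5 + 7 + 7^{2}}\right)^{2} = 3 \cdot 16 + \left(2 \cdot 7 \frac{1}{-5 + 7 + 49}\right)^{2} = 48 + \left(2 \cdot 7 \cdot \frac{1}{51}\right)^{2} = 48 + \left(\frac{14}{51}\right)^{2} = 48 + \frac{196}{2601} = \frac{125044}{2601}$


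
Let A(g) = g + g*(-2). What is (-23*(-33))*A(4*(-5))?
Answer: 15180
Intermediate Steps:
A(g) = -g (A(g) = g - 2*g = -g)
(-23*(-33))*A(4*(-5)) = (-23*(-33))*(-4*(-5)) = 759*(-1*(-20)) = 759*20 = 15180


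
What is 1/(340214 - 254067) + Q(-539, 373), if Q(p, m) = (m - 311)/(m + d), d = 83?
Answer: 2670785/19641516 ≈ 0.13598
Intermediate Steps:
Q(p, m) = (-311 + m)/(83 + m) (Q(p, m) = (m - 311)/(m + 83) = (-311 + m)/(83 + m))
1/(340214 - 254067) + Q(-539, 373) = 1/(340214 - 254067) + (-311 + 373)/(83 + 373) = 1/86147 + 62/456 = 1/86147 + (1/456)*62 = 1/86147 + 31/228 = 2670785/19641516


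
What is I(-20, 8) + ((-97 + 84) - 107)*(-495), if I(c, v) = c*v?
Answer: 59240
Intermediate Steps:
I(-20, 8) + ((-97 + 84) - 107)*(-495) = -20*8 + ((-97 + 84) - 107)*(-495) = -160 + (-13 - 107)*(-495) = -160 - 120*(-495) = -160 + 59400 = 59240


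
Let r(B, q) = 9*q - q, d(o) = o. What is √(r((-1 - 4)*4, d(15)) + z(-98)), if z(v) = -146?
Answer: I*√26 ≈ 5.099*I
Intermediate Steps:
r(B, q) = 8*q
√(r((-1 - 4)*4, d(15)) + z(-98)) = √(8*15 - 146) = √(120 - 146) = √(-26) = I*√26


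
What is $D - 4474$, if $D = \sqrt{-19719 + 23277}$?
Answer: $-4474 + \sqrt{3558} \approx -4414.4$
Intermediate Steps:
$D = \sqrt{3558} \approx 59.649$
$D - 4474 = \sqrt{3558} - 4474 = -4474 + \sqrt{3558}$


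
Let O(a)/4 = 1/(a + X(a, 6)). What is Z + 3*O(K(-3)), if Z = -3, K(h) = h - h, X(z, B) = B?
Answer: -1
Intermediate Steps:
K(h) = 0
O(a) = 4/(6 + a) (O(a) = 4/(a + 6) = 4/(6 + a))
Z + 3*O(K(-3)) = -3 + 3*(4/(6 + 0)) = -3 + 3*(4/6) = -3 + 3*(4*(⅙)) = -3 + 3*(⅔) = -3 + 2 = -1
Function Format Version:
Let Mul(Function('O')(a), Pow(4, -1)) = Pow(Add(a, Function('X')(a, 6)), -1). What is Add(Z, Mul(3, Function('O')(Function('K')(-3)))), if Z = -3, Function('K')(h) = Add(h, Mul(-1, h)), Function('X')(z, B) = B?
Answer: -1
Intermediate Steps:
Function('K')(h) = 0
Function('O')(a) = Mul(4, Pow(Add(6, a), -1)) (Function('O')(a) = Mul(4, Pow(Add(a, 6), -1)) = Mul(4, Pow(Add(6, a), -1)))
Add(Z, Mul(3, Function('O')(Function('K')(-3)))) = Add(-3, Mul(3, Mul(4, Pow(Add(6, 0), -1)))) = Add(-3, Mul(3, Mul(4, Pow(6, -1)))) = Add(-3, Mul(3, Mul(4, Rational(1, 6)))) = Add(-3, Mul(3, Rational(2, 3))) = Add(-3, 2) = -1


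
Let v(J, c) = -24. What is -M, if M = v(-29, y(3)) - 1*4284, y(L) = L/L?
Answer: 4308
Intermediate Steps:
y(L) = 1
M = -4308 (M = -24 - 1*4284 = -24 - 4284 = -4308)
-M = -1*(-4308) = 4308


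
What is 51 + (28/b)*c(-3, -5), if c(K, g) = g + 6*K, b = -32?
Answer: 569/8 ≈ 71.125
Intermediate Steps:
51 + (28/b)*c(-3, -5) = 51 + (28/(-32))*(-5 + 6*(-3)) = 51 + (28*(-1/32))*(-5 - 18) = 51 - 7/8*(-23) = 51 + 161/8 = 569/8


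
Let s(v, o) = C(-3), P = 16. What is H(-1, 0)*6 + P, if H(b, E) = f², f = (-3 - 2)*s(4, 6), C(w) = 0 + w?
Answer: 1366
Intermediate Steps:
C(w) = w
s(v, o) = -3
f = 15 (f = (-3 - 2)*(-3) = -5*(-3) = 15)
H(b, E) = 225 (H(b, E) = 15² = 225)
H(-1, 0)*6 + P = 225*6 + 16 = 1350 + 16 = 1366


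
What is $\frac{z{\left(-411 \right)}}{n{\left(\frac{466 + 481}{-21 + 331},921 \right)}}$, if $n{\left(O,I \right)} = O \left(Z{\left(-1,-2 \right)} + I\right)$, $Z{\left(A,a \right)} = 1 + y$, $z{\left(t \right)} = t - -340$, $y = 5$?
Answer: $- \frac{22010}{877869} \approx -0.025072$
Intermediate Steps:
$z{\left(t \right)} = 340 + t$ ($z{\left(t \right)} = t + 340 = 340 + t$)
$Z{\left(A,a \right)} = 6$ ($Z{\left(A,a \right)} = 1 + 5 = 6$)
$n{\left(O,I \right)} = O \left(6 + I\right)$
$\frac{z{\left(-411 \right)}}{n{\left(\frac{466 + 481}{-21 + 331},921 \right)}} = \frac{340 - 411}{\frac{466 + 481}{-21 + 331} \left(6 + 921\right)} = - \frac{71}{\frac{947}{310} \cdot 927} = - \frac{71}{\frac{877869}{310}} = \left(-71\right) \frac{310}{877869} = - \frac{22010}{877869}$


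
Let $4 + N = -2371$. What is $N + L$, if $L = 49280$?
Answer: $46905$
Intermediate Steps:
$N = -2375$ ($N = -4 - 2371 = -2375$)
$N + L = -2375 + 49280 = 46905$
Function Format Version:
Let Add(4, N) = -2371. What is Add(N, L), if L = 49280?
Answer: 46905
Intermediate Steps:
N = -2375 (N = Add(-4, -2371) = -2375)
Add(N, L) = Add(-2375, 49280) = 46905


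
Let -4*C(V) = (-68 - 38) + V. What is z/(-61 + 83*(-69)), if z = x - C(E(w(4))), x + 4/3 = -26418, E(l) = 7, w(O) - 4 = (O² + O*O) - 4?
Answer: 317329/69456 ≈ 4.5688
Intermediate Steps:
w(O) = 2*O² (w(O) = 4 + ((O² + O*O) - 4) = 4 + ((O² + O²) - 4) = 4 + (2*O² - 4) = 4 + (-4 + 2*O²) = 2*O²)
C(V) = 53/2 - V/4 (C(V) = -((-68 - 38) + V)/4 = -(-106 + V)/4 = 53/2 - V/4)
x = -79258/3 (x = -4/3 - 26418 = -79258/3 ≈ -26419.)
z = -317329/12 (z = -79258/3 - (53/2 - ¼*7) = -79258/3 - (53/2 - 7/4) = -79258/3 - 1*99/4 = -79258/3 - 99/4 = -317329/12 ≈ -26444.)
z/(-61 + 83*(-69)) = -317329/(12*(-61 + 83*(-69))) = -317329/(12*(-61 - 5727)) = -317329/12/(-5788) = -317329/12*(-1/5788) = 317329/69456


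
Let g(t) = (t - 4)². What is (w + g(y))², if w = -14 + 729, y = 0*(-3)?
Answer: 534361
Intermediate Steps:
y = 0
g(t) = (-4 + t)²
w = 715
(w + g(y))² = (715 + (-4 + 0)²)² = (715 + (-4)²)² = (715 + 16)² = 731² = 534361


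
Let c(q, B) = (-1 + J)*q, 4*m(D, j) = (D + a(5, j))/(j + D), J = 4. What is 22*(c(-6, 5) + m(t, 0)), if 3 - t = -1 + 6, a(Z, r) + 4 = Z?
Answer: -1573/4 ≈ -393.25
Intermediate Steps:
a(Z, r) = -4 + Z
t = -2 (t = 3 - (-1 + 6) = 3 - 1*5 = 3 - 5 = -2)
m(D, j) = (1 + D)/(4*(D + j)) (m(D, j) = ((D + (-4 + 5))/(j + D))/4 = ((D + 1)/(D + j))/4 = ((1 + D)/(D + j))/4 = (1 + D)/(4*(D + j)))
c(q, B) = 3*q (c(q, B) = (-1 + 4)*q = 3*q)
22*(c(-6, 5) + m(t, 0)) = 22*(3*(-6) + (1 - 2)/(4*(-2 + 0))) = 22*(-18 + (¼)*(-1)/(-2)) = 22*(-18 + (¼)*(-½)*(-1)) = 22*(-18 + ⅛) = 22*(-143/8) = -1573/4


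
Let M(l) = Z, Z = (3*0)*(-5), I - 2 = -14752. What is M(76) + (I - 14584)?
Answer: -29334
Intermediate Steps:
I = -14750 (I = 2 - 14752 = -14750)
Z = 0 (Z = 0*(-5) = 0)
M(l) = 0
M(76) + (I - 14584) = 0 + (-14750 - 14584) = 0 - 29334 = -29334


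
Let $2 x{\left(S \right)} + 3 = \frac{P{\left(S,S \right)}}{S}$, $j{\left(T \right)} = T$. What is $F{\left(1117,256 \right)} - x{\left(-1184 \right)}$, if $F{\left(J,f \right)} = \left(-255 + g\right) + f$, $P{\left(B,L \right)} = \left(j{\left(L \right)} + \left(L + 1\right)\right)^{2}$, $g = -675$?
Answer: $\frac{4010209}{2368} \approx 1693.5$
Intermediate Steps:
$P{\left(B,L \right)} = \left(1 + 2 L\right)^{2}$ ($P{\left(B,L \right)} = \left(L + \left(L + 1\right)\right)^{2} = \left(L + \left(1 + L\right)\right)^{2} = \left(1 + 2 L\right)^{2}$)
$x{\left(S \right)} = - \frac{3}{2} + \frac{\left(1 + 2 S\right)^{2}}{2 S}$ ($x{\left(S \right)} = - \frac{3}{2} + \frac{\left(1 + 2 S\right)^{2} \frac{1}{S}}{2} = - \frac{3}{2} + \frac{\frac{1}{S} \left(1 + 2 S\right)^{2}}{2} = - \frac{3}{2} + \frac{\left(1 + 2 S\right)^{2}}{2 S}$)
$F{\left(J,f \right)} = -930 + f$ ($F{\left(J,f \right)} = \left(-255 - 675\right) + f = -930 + f$)
$F{\left(1117,256 \right)} - x{\left(-1184 \right)} = \left(-930 + 256\right) - \frac{1 - 1184 + 4 \left(-1184\right)^{2}}{2 \left(-1184\right)} = -674 - \frac{1}{2} \left(- \frac{1}{1184}\right) \left(1 - 1184 + 4 \cdot 1401856\right) = -674 - \frac{1}{2} \left(- \frac{1}{1184}\right) \left(1 - 1184 + 5607424\right) = -674 - \frac{1}{2} \left(- \frac{1}{1184}\right) 5606241 = -674 - - \frac{5606241}{2368} = -674 + \frac{5606241}{2368} = \frac{4010209}{2368}$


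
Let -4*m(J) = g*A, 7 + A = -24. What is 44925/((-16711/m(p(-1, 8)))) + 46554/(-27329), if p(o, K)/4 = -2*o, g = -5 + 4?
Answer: 34948559499/1826779676 ≈ 19.131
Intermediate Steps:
A = -31 (A = -7 - 24 = -31)
g = -1
p(o, K) = -8*o (p(o, K) = 4*(-2*o) = -8*o)
m(J) = -31/4 (m(J) = -(-1)*(-31)/4 = -¼*31 = -31/4)
44925/((-16711/m(p(-1, 8)))) + 46554/(-27329) = 44925/((-16711/(-31/4))) + 46554/(-27329) = 44925/((-16711*(-4/31))) + 46554*(-1/27329) = 44925/(66844/31) - 46554/27329 = 44925*(31/66844) - 46554/27329 = 1392675/66844 - 46554/27329 = 34948559499/1826779676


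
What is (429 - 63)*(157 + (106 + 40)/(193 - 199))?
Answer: 48556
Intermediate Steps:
(429 - 63)*(157 + (106 + 40)/(193 - 199)) = 366*(157 + 146/(-6)) = 366*(157 + 146*(-1/6)) = 366*(157 - 73/3) = 366*(398/3) = 48556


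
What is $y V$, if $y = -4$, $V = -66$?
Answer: $264$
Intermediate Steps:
$y V = \left(-4\right) \left(-66\right) = 264$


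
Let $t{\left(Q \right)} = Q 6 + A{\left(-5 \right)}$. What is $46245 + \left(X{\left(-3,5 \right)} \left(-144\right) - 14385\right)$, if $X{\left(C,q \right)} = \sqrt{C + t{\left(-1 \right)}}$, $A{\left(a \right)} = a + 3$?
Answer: $31860 - 144 i \sqrt{11} \approx 31860.0 - 477.59 i$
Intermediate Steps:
$A{\left(a \right)} = 3 + a$
$t{\left(Q \right)} = -2 + 6 Q$ ($t{\left(Q \right)} = Q 6 + \left(3 - 5\right) = 6 Q - 2 = -2 + 6 Q$)
$X{\left(C,q \right)} = \sqrt{-8 + C}$ ($X{\left(C,q \right)} = \sqrt{C + \left(-2 + 6 \left(-1\right)\right)} = \sqrt{C - 8} = \sqrt{-8 + C}$)
$46245 + \left(X{\left(-3,5 \right)} \left(-144\right) - 14385\right) = 46245 - \left(14385 - \sqrt{-8 - 3} \left(-144\right)\right) = 46245 - \left(14385 - \sqrt{-11} \left(-144\right)\right) = 46245 - \left(14385 - i \sqrt{11} \left(-144\right)\right) = 46245 - \left(14385 + 144 i \sqrt{11}\right) = 31860 - 144 i \sqrt{11}$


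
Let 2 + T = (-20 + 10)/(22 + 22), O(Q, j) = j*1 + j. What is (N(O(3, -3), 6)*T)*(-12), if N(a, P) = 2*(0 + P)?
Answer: 3528/11 ≈ 320.73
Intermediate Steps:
O(Q, j) = 2*j (O(Q, j) = j + j = 2*j)
N(a, P) = 2*P
T = -49/22 (T = -2 + (-20 + 10)/(22 + 22) = -2 - 10/44 = -2 - 10*1/44 = -2 - 5/22 = -49/22 ≈ -2.2273)
(N(O(3, -3), 6)*T)*(-12) = ((2*6)*(-49/22))*(-12) = (12*(-49/22))*(-12) = -294/11*(-12) = 3528/11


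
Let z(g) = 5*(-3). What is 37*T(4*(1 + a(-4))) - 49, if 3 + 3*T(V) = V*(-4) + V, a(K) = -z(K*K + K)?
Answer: -2454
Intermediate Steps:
z(g) = -15
a(K) = 15 (a(K) = -1*(-15) = 15)
T(V) = -1 - V (T(V) = -1 + (V*(-4) + V)/3 = -1 + (-4*V + V)/3 = -1 + (-3*V)/3 = -1 - V)
37*T(4*(1 + a(-4))) - 49 = 37*(-1 - 4*(1 + 15)) - 49 = 37*(-1 - 4*16) - 49 = 37*(-1 - 1*64) - 49 = 37*(-1 - 64) - 49 = 37*(-65) - 49 = -2405 - 49 = -2454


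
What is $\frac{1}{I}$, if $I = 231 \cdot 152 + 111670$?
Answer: $\frac{1}{146782} \approx 6.8128 \cdot 10^{-6}$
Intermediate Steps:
$I = 146782$ ($I = 35112 + 111670 = 146782$)
$\frac{1}{I} = \frac{1}{146782}$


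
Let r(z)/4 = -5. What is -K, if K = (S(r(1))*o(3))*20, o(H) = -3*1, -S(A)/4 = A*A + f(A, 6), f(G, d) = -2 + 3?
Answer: -96240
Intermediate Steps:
f(G, d) = 1
r(z) = -20 (r(z) = 4*(-5) = -20)
S(A) = -4 - 4*A² (S(A) = -4*(A*A + 1) = -4*(A² + 1) = -4*(1 + A²) = -4 - 4*A²)
o(H) = -3
K = 96240 (K = ((-4 - 4*(-20)²)*(-3))*20 = ((-4 - 4*400)*(-3))*20 = ((-4 - 1600)*(-3))*20 = -1604*(-3)*20 = 4812*20 = 96240)
-K = -1*96240 = -96240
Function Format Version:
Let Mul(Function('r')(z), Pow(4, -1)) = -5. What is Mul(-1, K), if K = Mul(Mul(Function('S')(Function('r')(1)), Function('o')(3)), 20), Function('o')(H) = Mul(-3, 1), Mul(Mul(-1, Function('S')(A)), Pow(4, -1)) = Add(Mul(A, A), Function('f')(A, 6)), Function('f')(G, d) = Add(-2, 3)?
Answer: -96240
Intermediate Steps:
Function('f')(G, d) = 1
Function('r')(z) = -20 (Function('r')(z) = Mul(4, -5) = -20)
Function('S')(A) = Add(-4, Mul(-4, Pow(A, 2))) (Function('S')(A) = Mul(-4, Add(Mul(A, A), 1)) = Mul(-4, Add(Pow(A, 2), 1)) = Mul(-4, Add(1, Pow(A, 2))) = Add(-4, Mul(-4, Pow(A, 2))))
Function('o')(H) = -3
K = 96240 (K = Mul(Mul(Add(-4, Mul(-4, Pow(-20, 2))), -3), 20) = Mul(Mul(Add(-4, Mul(-4, 400)), -3), 20) = Mul(Mul(Add(-4, -1600), -3), 20) = Mul(Mul(-1604, -3), 20) = Mul(4812, 20) = 96240)
Mul(-1, K) = Mul(-1, 96240) = -96240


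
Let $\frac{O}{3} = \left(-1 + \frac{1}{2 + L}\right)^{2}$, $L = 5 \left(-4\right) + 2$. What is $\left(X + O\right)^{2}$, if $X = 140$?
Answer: $\frac{1347403849}{65536} \approx 20560.0$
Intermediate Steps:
$L = -18$ ($L = -20 + 2 = -18$)
$O = \frac{867}{256}$ ($O = 3 \left(-1 + \frac{1}{2 - 18}\right)^{2} = 3 \left(-1 + \frac{1}{-16}\right)^{2} = 3 \left(-1 - \frac{1}{16}\right)^{2} = 3 \left(- \frac{17}{16}\right)^{2} = 3 \cdot \frac{289}{256} = \frac{867}{256} \approx 3.3867$)
$\left(X + O\right)^{2} = \left(140 + \frac{867}{256}\right)^{2} = \left(\frac{36707}{256}\right)^{2} = \frac{1347403849}{65536}$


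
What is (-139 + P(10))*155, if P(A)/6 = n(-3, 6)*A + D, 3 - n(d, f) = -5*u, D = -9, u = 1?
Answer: 44485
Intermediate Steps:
n(d, f) = 8 (n(d, f) = 3 - (-5) = 3 - 1*(-5) = 3 + 5 = 8)
P(A) = -54 + 48*A (P(A) = 6*(8*A - 9) = 6*(-9 + 8*A) = -54 + 48*A)
(-139 + P(10))*155 = (-139 + (-54 + 48*10))*155 = (-139 + (-54 + 480))*155 = (-139 + 426)*155 = 287*155 = 44485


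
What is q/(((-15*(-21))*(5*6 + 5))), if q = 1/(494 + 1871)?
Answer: 1/26074125 ≈ 3.8352e-8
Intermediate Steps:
q = 1/2365 ≈ 0.00042283
q/(((-15*(-21))*(5*6 + 5))) = 1/(2365*(((-15*(-21))*(5*6 + 5)))) = 1/(2365*((315*(30 + 5)))) = 1/(2365*((315*35))) = (1/2365)/11025 = (1/2365)*(1/11025) = 1/26074125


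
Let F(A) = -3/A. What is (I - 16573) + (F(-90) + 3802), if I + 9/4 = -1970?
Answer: -884593/60 ≈ -14743.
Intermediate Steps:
I = -7889/4 (I = -9/4 - 1970 = -7889/4 ≈ -1972.3)
(I - 16573) + (F(-90) + 3802) = (-7889/4 - 16573) + (-3/(-90) + 3802) = -74181/4 + (-3*(-1/90) + 3802) = -74181/4 + (1/30 + 3802) = -74181/4 + 114061/30 = -884593/60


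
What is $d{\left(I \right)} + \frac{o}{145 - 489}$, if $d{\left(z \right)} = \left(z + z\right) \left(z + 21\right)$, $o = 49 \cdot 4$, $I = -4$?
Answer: $- \frac{11745}{86} \approx -136.57$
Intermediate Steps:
$o = 196$
$d{\left(z \right)} = 2 z \left(21 + z\right)$
$d{\left(I \right)} + \frac{o}{145 - 489} = 2 \left(-4\right) \left(21 - 4\right) + \frac{196}{145 - 489} = 2 \left(-4\right) 17 + \frac{196}{-344} = -136 + 196 \left(- \frac{1}{344}\right) = -136 - \frac{49}{86} = - \frac{11745}{86}$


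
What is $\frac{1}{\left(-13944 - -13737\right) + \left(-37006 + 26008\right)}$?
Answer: $- \frac{1}{11205} \approx -8.9246 \cdot 10^{-5}$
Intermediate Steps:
$\frac{1}{\left(-13944 - -13737\right) + \left(-37006 + 26008\right)} = \frac{1}{\left(-13944 + 13737\right) - 10998} = \frac{1}{-207 - 10998} = \frac{1}{-11205} = - \frac{1}{11205}$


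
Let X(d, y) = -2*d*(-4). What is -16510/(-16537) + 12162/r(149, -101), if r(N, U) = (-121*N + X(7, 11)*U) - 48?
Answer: 63569612/130824207 ≈ 0.48592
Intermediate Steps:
X(d, y) = 8*d
r(N, U) = -48 - 121*N + 56*U (r(N, U) = (-121*N + (8*7)*U) - 48 = (-121*N + 56*U) - 48 = -48 - 121*N + 56*U)
-16510/(-16537) + 12162/r(149, -101) = -16510/(-16537) + 12162/(-48 - 121*149 + 56*(-101)) = -16510*(-1/16537) + 12162/(-48 - 18029 - 5656) = 16510/16537 + 12162/(-23733) = 16510/16537 + 12162*(-1/23733) = 16510/16537 - 4054/7911 = 63569612/130824207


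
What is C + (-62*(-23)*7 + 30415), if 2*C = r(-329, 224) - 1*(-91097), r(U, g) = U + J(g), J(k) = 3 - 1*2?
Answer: 171563/2 ≈ 85782.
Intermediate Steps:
J(k) = 1 (J(k) = 3 - 2 = 1)
r(U, g) = 1 + U (r(U, g) = U + 1 = 1 + U)
C = 90769/2 (C = ((1 - 329) - 1*(-91097))/2 = (-328 + 91097)/2 = (1/2)*90769 = 90769/2 ≈ 45385.)
C + (-62*(-23)*7 + 30415) = 90769/2 + (-62*(-23)*7 + 30415) = 90769/2 + (1426*7 + 30415) = 90769/2 + (9982 + 30415) = 90769/2 + 40397 = 171563/2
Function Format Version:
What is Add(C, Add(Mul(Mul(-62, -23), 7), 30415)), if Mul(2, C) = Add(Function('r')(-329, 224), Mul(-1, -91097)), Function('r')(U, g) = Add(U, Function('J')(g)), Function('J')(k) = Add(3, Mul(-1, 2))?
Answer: Rational(171563, 2) ≈ 85782.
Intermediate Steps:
Function('J')(k) = 1 (Function('J')(k) = Add(3, -2) = 1)
Function('r')(U, g) = Add(1, U) (Function('r')(U, g) = Add(U, 1) = Add(1, U))
C = Rational(90769, 2) (C = Mul(Rational(1, 2), Add(Add(1, -329), Mul(-1, -91097))) = Mul(Rational(1, 2), Add(-328, 91097)) = Mul(Rational(1, 2), 90769) = Rational(90769, 2) ≈ 45385.)
Add(C, Add(Mul(Mul(-62, -23), 7), 30415)) = Add(Rational(90769, 2), Add(Mul(Mul(-62, -23), 7), 30415)) = Add(Rational(90769, 2), Add(Mul(1426, 7), 30415)) = Add(Rational(90769, 2), Add(9982, 30415)) = Add(Rational(90769, 2), 40397) = Rational(171563, 2)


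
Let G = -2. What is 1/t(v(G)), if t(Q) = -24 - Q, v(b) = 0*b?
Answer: -1/24 ≈ -0.041667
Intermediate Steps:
v(b) = 0
1/t(v(G)) = 1/(-24 - 1*0) = 1/(-24 + 0) = 1/(-24) = -1/24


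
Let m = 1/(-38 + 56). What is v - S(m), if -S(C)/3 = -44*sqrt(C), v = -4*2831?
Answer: -11324 - 22*sqrt(2) ≈ -11355.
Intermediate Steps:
v = -11324
m = 1/18 ≈ 0.055556
S(C) = 132*sqrt(C) (S(C) = -(-132)*sqrt(C) = 132*sqrt(C))
v - S(m) = -11324 - 132*sqrt(1/18) = -11324 - 132*sqrt(2)/6 = -11324 - 22*sqrt(2)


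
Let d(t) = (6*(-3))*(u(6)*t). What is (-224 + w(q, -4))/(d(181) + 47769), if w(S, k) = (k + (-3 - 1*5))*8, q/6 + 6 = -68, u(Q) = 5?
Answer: -320/31479 ≈ -0.010166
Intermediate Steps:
d(t) = -90*t (d(t) = (6*(-3))*(5*t) = -90*t)
q = -444 (q = -36 + 6*(-68) = -36 - 408 = -444)
w(S, k) = -64 + 8*k (w(S, k) = (k + (-3 - 5))*8 = (k - 8)*8 = (-8 + k)*8 = -64 + 8*k)
(-224 + w(q, -4))/(d(181) + 47769) = (-224 + (-64 + 8*(-4)))/(-90*181 + 47769) = (-224 + (-64 - 32))/(-16290 + 47769) = (-224 - 96)/31479 = -320*1/31479 = -320/31479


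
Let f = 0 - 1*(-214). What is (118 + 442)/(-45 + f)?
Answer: 560/169 ≈ 3.3136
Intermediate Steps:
f = 214 (f = 0 + 214 = 214)
(118 + 442)/(-45 + f) = (118 + 442)/(-45 + 214) = 560/169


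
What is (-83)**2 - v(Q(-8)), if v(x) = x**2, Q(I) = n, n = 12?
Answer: 6745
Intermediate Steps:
Q(I) = 12
(-83)**2 - v(Q(-8)) = (-83)**2 - 1*12**2 = 6889 - 1*144 = 6889 - 144 = 6745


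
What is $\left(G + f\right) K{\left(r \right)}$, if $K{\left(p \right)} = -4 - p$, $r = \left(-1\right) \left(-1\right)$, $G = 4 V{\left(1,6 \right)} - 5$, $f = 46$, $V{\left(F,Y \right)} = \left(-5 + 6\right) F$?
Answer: $-225$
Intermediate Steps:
$V{\left(F,Y \right)} = F$ ($V{\left(F,Y \right)} = 1 F = F$)
$G = -1$ ($G = 4 \cdot 1 - 5 = 4 - 5 = -1$)
$r = 1$
$\left(G + f\right) K{\left(r \right)} = \left(-1 + 46\right) \left(-4 - 1\right) = 45 \left(-4 - 1\right) = 45 \left(-5\right) = -225$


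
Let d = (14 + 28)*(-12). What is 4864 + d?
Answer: 4360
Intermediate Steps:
d = -504 (d = 42*(-12) = -504)
4864 + d = 4864 - 504 = 4360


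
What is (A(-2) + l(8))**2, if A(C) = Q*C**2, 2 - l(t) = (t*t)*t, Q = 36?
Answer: 133956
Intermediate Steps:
l(t) = 2 - t**3 (l(t) = 2 - t*t*t = 2 - t**2*t = 2 - t**3)
A(C) = 36*C**2
(A(-2) + l(8))**2 = (36*(-2)**2 + (2 - 1*8**3))**2 = (36*4 + (2 - 1*512))**2 = (144 + (2 - 512))**2 = (144 - 510)**2 = (-366)**2 = 133956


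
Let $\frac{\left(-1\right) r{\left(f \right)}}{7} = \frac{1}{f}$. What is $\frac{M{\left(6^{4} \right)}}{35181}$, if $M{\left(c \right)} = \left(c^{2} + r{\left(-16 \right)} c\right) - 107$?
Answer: $\frac{1680076}{35181} \approx 47.755$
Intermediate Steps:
$r{\left(f \right)} = - \frac{7}{f}$
$M{\left(c \right)} = -107 + c^{2} + \frac{7 c}{16}$ ($M{\left(c \right)} = \left(c^{2} + - \frac{7}{-16} c\right) - 107 = \left(c^{2} + \left(-7\right) \left(- \frac{1}{16}\right) c\right) - 107 = \left(c^{2} + \frac{7 c}{16}\right) - 107 = -107 + c^{2} + \frac{7 c}{16}$)
$\frac{M{\left(6^{4} \right)}}{35181} = \frac{-107 + \left(6^{4}\right)^{2} + \frac{7 \cdot 6^{4}}{16}}{35181} = \left(-107 + 1296^{2} + \frac{7}{16} \cdot 1296\right) \frac{1}{35181} = \left(-107 + 1679616 + 567\right) \frac{1}{35181} = 1680076 \cdot \frac{1}{35181} = \frac{1680076}{35181}$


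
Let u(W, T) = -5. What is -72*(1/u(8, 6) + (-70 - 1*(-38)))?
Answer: 11592/5 ≈ 2318.4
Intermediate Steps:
-72*(1/u(8, 6) + (-70 - 1*(-38))) = -72*(1/(-5) + (-70 - 1*(-38))) = -72*(-⅕ + (-70 + 38)) = -72*(-⅕ - 32) = -72*(-161/5) = 11592/5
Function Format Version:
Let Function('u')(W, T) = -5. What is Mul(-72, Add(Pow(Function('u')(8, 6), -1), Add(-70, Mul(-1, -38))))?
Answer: Rational(11592, 5) ≈ 2318.4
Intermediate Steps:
Mul(-72, Add(Pow(Function('u')(8, 6), -1), Add(-70, Mul(-1, -38)))) = Mul(-72, Add(Pow(-5, -1), Add(-70, Mul(-1, -38)))) = Mul(-72, Add(Rational(-1, 5), Add(-70, 38))) = Mul(-72, Add(Rational(-1, 5), -32)) = Mul(-72, Rational(-161, 5)) = Rational(11592, 5)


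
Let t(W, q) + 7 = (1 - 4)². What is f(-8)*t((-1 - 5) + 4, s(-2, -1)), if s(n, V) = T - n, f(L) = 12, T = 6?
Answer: 24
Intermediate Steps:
s(n, V) = 6 - n
t(W, q) = 2 (t(W, q) = -7 + (1 - 4)² = -7 + (-3)² = -7 + 9 = 2)
f(-8)*t((-1 - 5) + 4, s(-2, -1)) = 12*2 = 24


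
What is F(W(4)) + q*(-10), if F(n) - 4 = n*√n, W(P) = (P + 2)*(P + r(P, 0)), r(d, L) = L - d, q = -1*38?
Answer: 384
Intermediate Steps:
q = -38
W(P) = 0 (W(P) = (P + 2)*(P + (0 - P)) = (2 + P)*(P - P) = (2 + P)*0 = 0)
F(n) = 4 + n^(3/2) (F(n) = 4 + n*√n = 4 + n^(3/2))
F(W(4)) + q*(-10) = (4 + 0^(3/2)) - 38*(-10) = (4 + 0) + 380 = 4 + 380 = 384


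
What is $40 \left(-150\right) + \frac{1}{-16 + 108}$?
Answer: $- \frac{551999}{92} \approx -6000.0$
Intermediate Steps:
$40 \left(-150\right) + \frac{1}{-16 + 108} = -6000 + \frac{1}{92} = - \frac{551999}{92}$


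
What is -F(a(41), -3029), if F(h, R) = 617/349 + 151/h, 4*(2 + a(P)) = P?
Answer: -231157/11517 ≈ -20.071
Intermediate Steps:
a(P) = -2 + P/4
F(h, R) = 617/349 + 151/h (F(h, R) = 617*(1/349) + 151/h = 617/349 + 151/h)
-F(a(41), -3029) = -(617/349 + 151/(-2 + (¼)*41)) = -(617/349 + 151/(-2 + 41/4)) = -(617/349 + 151/(33/4)) = -(617/349 + 151*(4/33)) = -(617/349 + 604/33) = -1*231157/11517 = -231157/11517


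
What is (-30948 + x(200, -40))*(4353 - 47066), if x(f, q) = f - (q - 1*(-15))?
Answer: 1312271499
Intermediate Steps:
x(f, q) = -15 + f - q (x(f, q) = f - (q + 15) = f - (15 + q) = f + (-15 - q) = -15 + f - q)
(-30948 + x(200, -40))*(4353 - 47066) = (-30948 + (-15 + 200 - 1*(-40)))*(4353 - 47066) = (-30948 + (-15 + 200 + 40))*(-42713) = (-30948 + 225)*(-42713) = -30723*(-42713) = 1312271499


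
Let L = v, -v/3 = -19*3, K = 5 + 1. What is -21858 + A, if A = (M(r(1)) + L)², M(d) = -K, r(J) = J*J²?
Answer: 5367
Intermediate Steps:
K = 6
r(J) = J³
v = 171 (v = -(-57)*3 = -3*(-57) = 171)
M(d) = -6 (M(d) = -1*6 = -6)
L = 171
A = 27225 (A = (-6 + 171)² = 165² = 27225)
-21858 + A = -21858 + 27225 = 5367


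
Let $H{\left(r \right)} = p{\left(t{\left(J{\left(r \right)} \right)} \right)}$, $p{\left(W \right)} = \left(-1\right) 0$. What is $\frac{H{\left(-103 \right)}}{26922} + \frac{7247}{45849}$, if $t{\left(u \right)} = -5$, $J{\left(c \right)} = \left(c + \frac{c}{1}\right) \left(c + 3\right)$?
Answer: $\frac{7247}{45849} \approx 0.15806$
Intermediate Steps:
$J{\left(c \right)} = 2 c \left(3 + c\right)$ ($J{\left(c \right)} = \left(c + c 1\right) \left(3 + c\right) = \left(c + c\right) \left(3 + c\right) = 2 c \left(3 + c\right)$)
$p{\left(W \right)} = 0$
$H{\left(r \right)} = 0$
$\frac{H{\left(-103 \right)}}{26922} + \frac{7247}{45849} = \frac{0}{26922} + \frac{7247}{45849} = 0 \cdot \frac{1}{26922} + 7247 \cdot \frac{1}{45849} = 0 + \frac{7247}{45849} = \frac{7247}{45849}$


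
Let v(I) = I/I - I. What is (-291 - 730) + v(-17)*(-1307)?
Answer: -24547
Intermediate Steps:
v(I) = 1 - I
(-291 - 730) + v(-17)*(-1307) = (-291 - 730) + (1 - 1*(-17))*(-1307) = -1021 + (1 + 17)*(-1307) = -1021 + 18*(-1307) = -1021 - 23526 = -24547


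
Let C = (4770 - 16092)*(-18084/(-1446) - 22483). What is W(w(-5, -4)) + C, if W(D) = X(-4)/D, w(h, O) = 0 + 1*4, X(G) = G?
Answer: 61313034017/241 ≈ 2.5441e+8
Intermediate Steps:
w(h, O) = 4 (w(h, O) = 0 + 4 = 4)
C = 61313034258/241 (C = -11322*(-18084*(-1/1446) - 22483) = -11322*(3014/241 - 22483) = -11322*(-5415389/241) = 61313034258/241 ≈ 2.5441e+8)
W(D) = -4/D
W(w(-5, -4)) + C = -4/4 + 61313034258/241 = -4*1/4 + 61313034258/241 = -1 + 61313034258/241 = 61313034017/241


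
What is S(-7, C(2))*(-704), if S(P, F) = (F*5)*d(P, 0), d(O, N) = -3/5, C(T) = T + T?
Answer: 8448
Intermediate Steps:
C(T) = 2*T
d(O, N) = -⅗ (d(O, N) = -3*⅕ = -⅗)
S(P, F) = -3*F (S(P, F) = (F*5)*(-⅗) = (5*F)*(-⅗) = -3*F)
S(-7, C(2))*(-704) = -6*2*(-704) = -3*4*(-704) = -12*(-704) = 8448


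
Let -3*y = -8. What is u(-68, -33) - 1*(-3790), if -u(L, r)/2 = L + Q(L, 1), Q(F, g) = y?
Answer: 11762/3 ≈ 3920.7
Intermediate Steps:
y = 8/3 (y = -1/3*(-8) = 8/3 ≈ 2.6667)
Q(F, g) = 8/3
u(L, r) = -16/3 - 2*L (u(L, r) = -2*(L + 8/3) = -2*(8/3 + L) = -16/3 - 2*L)
u(-68, -33) - 1*(-3790) = (-16/3 - 2*(-68)) - 1*(-3790) = (-16/3 + 136) + 3790 = 392/3 + 3790 = 11762/3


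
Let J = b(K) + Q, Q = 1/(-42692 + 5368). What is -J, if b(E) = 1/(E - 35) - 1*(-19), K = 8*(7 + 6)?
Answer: -48969019/2575356 ≈ -19.014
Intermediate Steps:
K = 104 (K = 8*13 = 104)
Q = -1/37324 (Q = 1/(-37324) = -1/37324 ≈ -2.6792e-5)
b(E) = 19 + 1/(-35 + E) (b(E) = 1/(-35 + E) + 19 = 19 + 1/(-35 + E))
J = 48969019/2575356 (J = (-664 + 19*104)/(-35 + 104) - 1/37324 = (-664 + 1976)/69 - 1/37324 = (1/69)*1312 - 1/37324 = 1312/69 - 1/37324 = 48969019/2575356 ≈ 19.014)
-J = -1*48969019/2575356 = -48969019/2575356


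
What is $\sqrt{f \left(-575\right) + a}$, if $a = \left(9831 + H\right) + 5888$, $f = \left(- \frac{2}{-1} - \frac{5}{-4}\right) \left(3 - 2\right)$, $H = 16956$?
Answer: $\frac{5 \sqrt{4929}}{2} \approx 175.52$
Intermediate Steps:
$f = \frac{13}{4}$ ($f = \left(\left(-2\right) \left(-1\right) - - \frac{5}{4}\right) 1 = \left(2 + \frac{5}{4}\right) 1 = \frac{13}{4} \cdot 1 = \frac{13}{4} \approx 3.25$)
$a = 32675$ ($a = \left(9831 + 16956\right) + 5888 = 26787 + 5888 = 32675$)
$\sqrt{f \left(-575\right) + a} = \sqrt{\frac{13}{4} \left(-575\right) + 32675} = \sqrt{- \frac{7475}{4} + 32675} = \sqrt{\frac{123225}{4}} = \frac{5 \sqrt{4929}}{2}$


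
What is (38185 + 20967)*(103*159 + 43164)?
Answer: 3521969232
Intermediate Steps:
(38185 + 20967)*(103*159 + 43164) = 59152*(16377 + 43164) = 59152*59541 = 3521969232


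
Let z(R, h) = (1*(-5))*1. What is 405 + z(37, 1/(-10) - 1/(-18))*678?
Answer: -2985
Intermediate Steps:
z(R, h) = -5 (z(R, h) = -5*1 = -5)
405 + z(37, 1/(-10) - 1/(-18))*678 = 405 - 5*678 = 405 - 3390 = -2985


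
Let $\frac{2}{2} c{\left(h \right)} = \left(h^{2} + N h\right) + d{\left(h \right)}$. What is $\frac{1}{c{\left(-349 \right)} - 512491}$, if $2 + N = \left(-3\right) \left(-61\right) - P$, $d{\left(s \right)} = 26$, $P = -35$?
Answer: $- \frac{1}{466048} \approx -2.1457 \cdot 10^{-6}$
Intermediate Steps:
$N = 216$ ($N = -2 - -218 = -2 + \left(183 + 35\right) = -2 + 218 = 216$)
$c{\left(h \right)} = 26 + h^{2} + 216 h$ ($c{\left(h \right)} = \left(h^{2} + 216 h\right) + 26 = 26 + h^{2} + 216 h$)
$\frac{1}{c{\left(-349 \right)} - 512491} = \frac{1}{\left(26 + \left(-349\right)^{2} + 216 \left(-349\right)\right) - 512491} = \frac{1}{\left(26 + 121801 - 75384\right) - 512491} = \frac{1}{46443 - 512491} = \frac{1}{-466048} = - \frac{1}{466048}$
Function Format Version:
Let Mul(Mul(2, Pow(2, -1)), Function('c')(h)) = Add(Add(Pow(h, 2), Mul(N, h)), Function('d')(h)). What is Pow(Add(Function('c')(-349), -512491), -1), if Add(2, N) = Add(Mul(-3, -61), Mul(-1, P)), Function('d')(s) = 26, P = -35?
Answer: Rational(-1, 466048) ≈ -2.1457e-6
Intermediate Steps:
N = 216 (N = Add(-2, Add(Mul(-3, -61), Mul(-1, -35))) = Add(-2, Add(183, 35)) = Add(-2, 218) = 216)
Function('c')(h) = Add(26, Pow(h, 2), Mul(216, h)) (Function('c')(h) = Add(Add(Pow(h, 2), Mul(216, h)), 26) = Add(26, Pow(h, 2), Mul(216, h)))
Pow(Add(Function('c')(-349), -512491), -1) = Pow(Add(Add(26, Pow(-349, 2), Mul(216, -349)), -512491), -1) = Pow(Add(Add(26, 121801, -75384), -512491), -1) = Pow(Add(46443, -512491), -1) = Pow(-466048, -1) = Rational(-1, 466048)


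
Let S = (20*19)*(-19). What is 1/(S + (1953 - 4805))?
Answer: -1/10072 ≈ -9.9285e-5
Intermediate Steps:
S = -7220 (S = 380*(-19) = -7220)
1/(S + (1953 - 4805)) = 1/(-7220 + (1953 - 4805)) = 1/(-7220 - 2852) = 1/(-10072) = -1/10072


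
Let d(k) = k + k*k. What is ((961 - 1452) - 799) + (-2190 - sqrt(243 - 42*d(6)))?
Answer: -3480 - 39*I ≈ -3480.0 - 39.0*I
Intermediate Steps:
d(k) = k + k**2
((961 - 1452) - 799) + (-2190 - sqrt(243 - 42*d(6))) = ((961 - 1452) - 799) + (-2190 - sqrt(243 - 252*(1 + 6))) = (-491 - 799) + (-2190 - sqrt(243 - 252*7)) = -1290 + (-2190 - sqrt(243 - 42*42)) = -1290 + (-2190 - sqrt(243 - 1764)) = -1290 + (-2190 - sqrt(-1521)) = -1290 + (-2190 - 39*I) = -3480 - 39*I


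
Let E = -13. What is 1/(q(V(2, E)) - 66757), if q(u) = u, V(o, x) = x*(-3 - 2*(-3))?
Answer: -1/66796 ≈ -1.4971e-5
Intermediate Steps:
V(o, x) = 3*x (V(o, x) = x*(-3 + 6) = x*3 = 3*x)
1/(q(V(2, E)) - 66757) = 1/(3*(-13) - 66757) = 1/(-39 - 66757) = 1/(-66796) = -1/66796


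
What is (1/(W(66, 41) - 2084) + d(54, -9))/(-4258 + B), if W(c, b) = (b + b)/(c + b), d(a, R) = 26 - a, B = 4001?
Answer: 6241475/57286842 ≈ 0.10895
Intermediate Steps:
W(c, b) = 2*b/(b + c) (W(c, b) = (2*b)/(b + c) = 2*b/(b + c))
(1/(W(66, 41) - 2084) + d(54, -9))/(-4258 + B) = (1/(2*41/(41 + 66) - 2084) + (26 - 1*54))/(-4258 + 4001) = (1/(2*41/107 - 2084) + (26 - 54))/(-257) = (1/(2*41*(1/107) - 2084) - 28)*(-1/257) = (1/(82/107 - 2084) - 28)*(-1/257) = (1/(-222906/107) - 28)*(-1/257) = (-107/222906 - 28)*(-1/257) = -6241475/222906*(-1/257) = 6241475/57286842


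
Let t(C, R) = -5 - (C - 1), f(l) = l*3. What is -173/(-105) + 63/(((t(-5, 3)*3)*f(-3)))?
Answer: -24/35 ≈ -0.68571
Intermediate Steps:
f(l) = 3*l
t(C, R) = -4 - C (t(C, R) = -5 - (-1 + C) = -5 + (1 - C) = -4 - C)
-173/(-105) + 63/(((t(-5, 3)*3)*f(-3))) = -173/(-105) + 63/((((-4 - 1*(-5))*3)*(3*(-3)))) = -173*(-1/105) + 63/((((-4 + 5)*3)*(-9))) = 173/105 + 63/(((1*3)*(-9))) = 173/105 + 63/((3*(-9))) = 173/105 + 63/(-27) = 173/105 + 63*(-1/27) = 173/105 - 7/3 = -24/35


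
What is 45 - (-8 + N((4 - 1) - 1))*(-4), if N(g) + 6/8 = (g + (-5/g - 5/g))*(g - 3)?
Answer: 22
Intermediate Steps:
N(g) = -¾ + (-3 + g)*(g - 10/g) (N(g) = -¾ + (g + (-5/g - 5/g))*(g - 3) = -¾ + (g - 10/g)*(-3 + g) = -¾ + (-3 + g)*(g - 10/g))
45 - (-8 + N((4 - 1) - 1))*(-4) = 45 - (-8 + (-43/4 + ((4 - 1) - 1)² - 3*((4 - 1) - 1) + 30/((4 - 1) - 1)))*(-4) = 45 - (-8 + (-43/4 + (3 - 1)² - 3*(3 - 1) + 30/(3 - 1)))*(-4) = 45 - (-8 + (-43/4 + 2² - 3*2 + 30/2))*(-4) = 45 - (-8 + (-43/4 + 4 - 6 + 30*(½)))*(-4) = 45 - (-8 + (-43/4 + 4 - 6 + 15))*(-4) = 45 - (-8 + 9/4)*(-4) = 45 - (-23)*(-4)/4 = 45 - 1*23 = 45 - 23 = 22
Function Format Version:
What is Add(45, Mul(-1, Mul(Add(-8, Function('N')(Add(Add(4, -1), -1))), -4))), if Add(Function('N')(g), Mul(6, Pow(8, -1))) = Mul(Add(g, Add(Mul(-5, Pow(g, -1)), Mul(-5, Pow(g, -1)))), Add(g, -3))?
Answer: 22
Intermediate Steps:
Function('N')(g) = Add(Rational(-3, 4), Mul(Add(-3, g), Add(g, Mul(-10, Pow(g, -1))))) (Function('N')(g) = Add(Rational(-3, 4), Mul(Add(g, Add(Mul(-5, Pow(g, -1)), Mul(-5, Pow(g, -1)))), Add(g, -3))) = Add(Rational(-3, 4), Mul(Add(g, Mul(-10, Pow(g, -1))), Add(-3, g))) = Add(Rational(-3, 4), Mul(Add(-3, g), Add(g, Mul(-10, Pow(g, -1))))))
Add(45, Mul(-1, Mul(Add(-8, Function('N')(Add(Add(4, -1), -1))), -4))) = Add(45, Mul(-1, Mul(Add(-8, Add(Rational(-43, 4), Pow(Add(Add(4, -1), -1), 2), Mul(-3, Add(Add(4, -1), -1)), Mul(30, Pow(Add(Add(4, -1), -1), -1)))), -4))) = Add(45, Mul(-1, Mul(Add(-8, Add(Rational(-43, 4), Pow(Add(3, -1), 2), Mul(-3, Add(3, -1)), Mul(30, Pow(Add(3, -1), -1)))), -4))) = Add(45, Mul(-1, Mul(Add(-8, Add(Rational(-43, 4), Pow(2, 2), Mul(-3, 2), Mul(30, Pow(2, -1)))), -4))) = Add(45, Mul(-1, Mul(Add(-8, Add(Rational(-43, 4), 4, -6, Mul(30, Rational(1, 2)))), -4))) = Add(45, Mul(-1, Mul(Add(-8, Add(Rational(-43, 4), 4, -6, 15)), -4))) = Add(45, Mul(-1, Mul(Add(-8, Rational(9, 4)), -4))) = Add(45, Mul(-1, Mul(Rational(-23, 4), -4))) = Add(45, Mul(-1, 23)) = Add(45, -23) = 22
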